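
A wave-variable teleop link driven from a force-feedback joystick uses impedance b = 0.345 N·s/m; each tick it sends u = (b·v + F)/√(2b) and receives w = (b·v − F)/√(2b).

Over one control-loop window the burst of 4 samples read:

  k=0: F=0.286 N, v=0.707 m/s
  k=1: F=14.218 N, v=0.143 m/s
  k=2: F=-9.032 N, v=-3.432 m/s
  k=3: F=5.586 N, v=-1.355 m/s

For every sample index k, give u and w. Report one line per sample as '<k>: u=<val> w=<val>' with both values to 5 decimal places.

0: u=0.63794 w=-0.05066
1: u=17.17585 w=-17.05707
2: u=-12.29867 w=9.44783
3: u=6.16198 w=-7.28753

k=0: b·v=0.345×0.707=0.24391; √(2b)=0.83066; u=(0.24391+0.286)/0.83066=0.63794, w=(0.24391−0.286)/0.83066=-0.05066
k=1: b·v=0.345×0.143=0.04933; √(2b)=0.83066; u=(0.04933+14.218)/0.83066=17.17585, w=(0.04933−14.218)/0.83066=-17.05707
k=2: b·v=0.345×(-3.432)=-1.18404; √(2b)=0.83066; u=(-1.18404+(-9.032))/0.83066=-12.29867, w=(-1.18404−(-9.032))/0.83066=9.44783
k=3: b·v=0.345×(-1.355)=-0.46747; √(2b)=0.83066; u=(-0.46747+5.586)/0.83066=6.16198, w=(-0.46747−5.586)/0.83066=-7.28753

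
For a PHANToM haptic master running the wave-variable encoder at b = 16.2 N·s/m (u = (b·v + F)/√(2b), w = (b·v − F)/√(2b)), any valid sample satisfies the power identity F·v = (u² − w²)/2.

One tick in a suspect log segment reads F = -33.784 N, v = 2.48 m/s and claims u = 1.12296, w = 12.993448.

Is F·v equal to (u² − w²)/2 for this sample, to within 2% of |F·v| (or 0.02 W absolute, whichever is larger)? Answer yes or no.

yes

F·v = (-33.784)×2.48 = -83.784320 W.
(u² − w²)/2 = (1.261039 − 168.829691)/2 = -83.784326 W.
|Δ| = 0.000006;  2% of max(1, |F·v|) = 1.675686.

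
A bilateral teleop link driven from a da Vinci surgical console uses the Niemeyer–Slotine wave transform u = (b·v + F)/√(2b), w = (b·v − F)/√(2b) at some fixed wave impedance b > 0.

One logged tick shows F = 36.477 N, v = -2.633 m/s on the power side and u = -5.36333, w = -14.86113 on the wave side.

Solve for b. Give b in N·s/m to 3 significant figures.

u + w = -20.22446;  u + w = √(2b)·v, so √(2b) = -20.22446/(-2.633) = 7.68115.
b = (√(2b))²/2 = 59.00002/2 = 29.50001.
(Check via u − w = 2F/√(2b): u − w = 9.49780, 2F/√(2b) = 9.49780.)

b = 29.5 N·s/m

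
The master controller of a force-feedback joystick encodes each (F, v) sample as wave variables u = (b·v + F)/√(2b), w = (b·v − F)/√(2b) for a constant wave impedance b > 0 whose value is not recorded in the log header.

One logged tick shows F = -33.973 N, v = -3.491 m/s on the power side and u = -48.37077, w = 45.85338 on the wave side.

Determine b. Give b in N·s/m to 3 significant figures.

b = 0.26 N·s/m

u + w = -2.51739;  u + w = √(2b)·v, so √(2b) = -2.51739/(-3.491) = 0.72111.
b = (√(2b))²/2 = 0.52000/2 = 0.26000.
(Check via u − w = 2F/√(2b): u − w = -94.22415, 2F/√(2b) = -94.22437.)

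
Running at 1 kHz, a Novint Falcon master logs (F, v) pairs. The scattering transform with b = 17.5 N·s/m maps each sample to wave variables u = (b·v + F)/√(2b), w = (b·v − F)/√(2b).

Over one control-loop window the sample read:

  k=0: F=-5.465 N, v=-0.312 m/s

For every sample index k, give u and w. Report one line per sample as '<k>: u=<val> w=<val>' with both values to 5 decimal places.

0: u=-1.84666 w=0.00085

k=0: b·v=17.5×(-0.312)=-5.46000; √(2b)=5.91608; u=(-5.46000+(-5.465))/5.91608=-1.84666, w=(-5.46000−(-5.465))/5.91608=0.00085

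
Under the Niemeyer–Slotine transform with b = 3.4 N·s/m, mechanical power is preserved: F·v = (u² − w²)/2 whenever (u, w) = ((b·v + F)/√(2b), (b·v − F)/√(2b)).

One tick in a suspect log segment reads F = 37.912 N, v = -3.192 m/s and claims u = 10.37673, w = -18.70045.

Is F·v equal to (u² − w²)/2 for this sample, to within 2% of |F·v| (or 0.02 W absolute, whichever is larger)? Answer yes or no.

F·v = 37.912×(-3.192) = -121.01510 W.
(u² − w²)/2 = (107.67653 − 349.70683)/2 = -121.01515 W.
|Δ| = 0.00005;  2% of max(1, |F·v|) = 2.42030.

yes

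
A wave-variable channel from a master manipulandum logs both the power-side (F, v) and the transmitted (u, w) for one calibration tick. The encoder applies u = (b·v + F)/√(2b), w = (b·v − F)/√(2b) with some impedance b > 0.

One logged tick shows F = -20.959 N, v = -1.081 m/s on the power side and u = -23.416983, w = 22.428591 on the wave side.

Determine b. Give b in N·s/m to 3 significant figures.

u + w = -0.988392;  u + w = √(2b)·v, so √(2b) = -0.988392/(-1.081) = 0.914331.
b = (√(2b))²/2 = 0.836001/2 = 0.418001.
(Check via u − w = 2F/√(2b): u − w = -45.845574, 2F/√(2b) = -45.845533.)

b = 0.418 N·s/m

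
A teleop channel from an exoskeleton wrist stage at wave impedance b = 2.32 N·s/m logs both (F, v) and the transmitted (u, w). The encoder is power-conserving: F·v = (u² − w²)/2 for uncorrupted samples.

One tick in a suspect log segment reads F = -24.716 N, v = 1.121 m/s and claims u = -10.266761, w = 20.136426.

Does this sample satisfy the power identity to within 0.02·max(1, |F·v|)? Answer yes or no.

no

F·v = (-24.716)×1.121 = -27.706636 W.
(u² − w²)/2 = (105.406381 − 405.475652)/2 = -150.034635 W.
|Δ| = 122.327999;  2% of max(1, |F·v|) = 0.554133.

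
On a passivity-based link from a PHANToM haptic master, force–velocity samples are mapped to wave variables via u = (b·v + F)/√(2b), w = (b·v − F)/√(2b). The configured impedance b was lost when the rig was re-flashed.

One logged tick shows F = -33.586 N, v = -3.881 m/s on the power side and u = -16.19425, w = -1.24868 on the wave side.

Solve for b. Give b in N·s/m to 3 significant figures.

u + w = -17.4429;  u + w = √(2b)·v, so √(2b) = -17.4429/(-3.881) = 4.4944.
b = (√(2b))²/2 = 20.2000/2 = 10.1000.
(Check via u − w = 2F/√(2b): u − w = -14.9456, 2F/√(2b) = -14.9456.)

b = 10.1 N·s/m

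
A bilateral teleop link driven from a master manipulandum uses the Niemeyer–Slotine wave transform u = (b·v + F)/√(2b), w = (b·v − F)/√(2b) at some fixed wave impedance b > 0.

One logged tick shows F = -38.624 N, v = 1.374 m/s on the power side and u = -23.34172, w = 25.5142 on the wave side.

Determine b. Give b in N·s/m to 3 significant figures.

b = 1.25 N·s/m

u + w = 2.1725;  u + w = √(2b)·v, so √(2b) = 2.1725/1.374 = 1.5811.
b = (√(2b))²/2 = 2.5000/2 = 1.2500.
(Check via u − w = 2F/√(2b): u − w = -48.8559, 2F/√(2b) = -48.8560.)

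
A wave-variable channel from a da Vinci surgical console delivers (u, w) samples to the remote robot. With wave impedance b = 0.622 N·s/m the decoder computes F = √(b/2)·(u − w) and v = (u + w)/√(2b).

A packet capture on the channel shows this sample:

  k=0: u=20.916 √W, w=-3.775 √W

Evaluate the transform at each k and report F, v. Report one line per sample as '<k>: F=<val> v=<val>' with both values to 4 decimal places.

0: F=13.7695 v=15.3683

k=0: u−w=24.6910, u+w=17.1410; √(b/2)=0.5577, √(2b)=1.1153; F=0.5577×24.691=13.7695, v=17.1410/1.1153=15.3683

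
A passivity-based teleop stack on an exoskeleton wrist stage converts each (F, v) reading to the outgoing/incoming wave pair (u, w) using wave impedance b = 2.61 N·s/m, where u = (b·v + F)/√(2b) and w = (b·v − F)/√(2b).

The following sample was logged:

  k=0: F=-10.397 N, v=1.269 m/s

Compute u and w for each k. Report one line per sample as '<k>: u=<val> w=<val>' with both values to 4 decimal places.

0: u=-3.1010 w=6.0003

k=0: b·v=2.61×1.269=3.3121; √(2b)=2.2847; u=(3.3121+(-10.397))/2.2847=-3.1010, w=(3.3121−(-10.397))/2.2847=6.0003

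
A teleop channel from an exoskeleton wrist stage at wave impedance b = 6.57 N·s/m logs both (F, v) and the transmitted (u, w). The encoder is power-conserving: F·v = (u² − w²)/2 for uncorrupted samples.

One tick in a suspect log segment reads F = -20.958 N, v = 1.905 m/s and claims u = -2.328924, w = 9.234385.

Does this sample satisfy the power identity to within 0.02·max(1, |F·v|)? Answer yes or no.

yes

F·v = (-20.958)×1.905 = -39.924990 W.
(u² − w²)/2 = (5.423887 − 85.273866)/2 = -39.924990 W.
|Δ| = 0.000000;  2% of max(1, |F·v|) = 0.798500.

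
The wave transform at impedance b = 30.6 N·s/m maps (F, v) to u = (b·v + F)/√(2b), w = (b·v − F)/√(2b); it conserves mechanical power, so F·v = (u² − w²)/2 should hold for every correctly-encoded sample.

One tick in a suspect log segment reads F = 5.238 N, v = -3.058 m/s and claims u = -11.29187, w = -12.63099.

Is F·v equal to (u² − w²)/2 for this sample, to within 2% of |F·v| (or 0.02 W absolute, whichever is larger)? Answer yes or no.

yes

F·v = 5.238×(-3.058) = -16.01780 W.
(u² − w²)/2 = (127.50633 − 159.54191)/2 = -16.01779 W.
|Δ| = 0.00001;  2% of max(1, |F·v|) = 0.32036.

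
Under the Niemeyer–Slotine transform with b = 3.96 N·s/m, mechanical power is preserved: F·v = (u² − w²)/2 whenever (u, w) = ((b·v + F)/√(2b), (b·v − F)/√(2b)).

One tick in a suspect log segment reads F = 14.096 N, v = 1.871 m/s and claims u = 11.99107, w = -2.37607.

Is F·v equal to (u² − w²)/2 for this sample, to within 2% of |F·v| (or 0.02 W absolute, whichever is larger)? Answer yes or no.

F·v = 14.096×1.871 = 26.3736 W.
(u² − w²)/2 = (143.7858 − 5.6457)/2 = 69.0700 W.
|Δ| = 42.6964;  2% of max(1, |F·v|) = 0.5275.

no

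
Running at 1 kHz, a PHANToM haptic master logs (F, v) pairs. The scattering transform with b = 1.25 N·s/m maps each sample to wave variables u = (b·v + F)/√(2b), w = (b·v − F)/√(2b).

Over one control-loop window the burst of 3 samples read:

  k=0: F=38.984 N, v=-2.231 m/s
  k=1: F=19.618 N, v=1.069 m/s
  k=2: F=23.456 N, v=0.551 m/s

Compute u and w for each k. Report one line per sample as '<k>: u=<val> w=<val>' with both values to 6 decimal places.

k=0: b·v=1.25×(-2.231)=-2.788750; √(2b)=1.581139; u=(-2.788750+38.984)/1.581139=22.891886, w=(-2.788750−38.984)/1.581139=-26.419407
k=1: b·v=1.25×1.069=1.336250; √(2b)=1.581139; u=(1.336250+19.618)/1.581139=13.252631, w=(1.336250−19.618)/1.581139=-11.562394
k=2: b·v=1.25×0.551=0.688750; √(2b)=1.581139; u=(0.688750+23.456)/1.581139=15.270481, w=(0.688750−23.456)/1.581139=-14.399273

0: u=22.891886 w=-26.419407
1: u=13.252631 w=-11.562394
2: u=15.270481 w=-14.399273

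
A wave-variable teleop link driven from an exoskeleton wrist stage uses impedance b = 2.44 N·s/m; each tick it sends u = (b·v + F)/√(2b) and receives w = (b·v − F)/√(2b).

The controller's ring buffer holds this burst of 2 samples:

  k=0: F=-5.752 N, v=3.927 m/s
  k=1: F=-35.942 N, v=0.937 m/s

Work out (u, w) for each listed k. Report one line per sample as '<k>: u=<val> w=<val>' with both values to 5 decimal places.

0: u=1.73371 w=6.94132
1: u=-15.23523 w=17.30513

k=0: b·v=2.44×3.927=9.58188; √(2b)=2.20907; u=(9.58188+(-5.752))/2.20907=1.73371, w=(9.58188−(-5.752))/2.20907=6.94132
k=1: b·v=2.44×0.937=2.28628; √(2b)=2.20907; u=(2.28628+(-35.942))/2.20907=-15.23523, w=(2.28628−(-35.942))/2.20907=17.30513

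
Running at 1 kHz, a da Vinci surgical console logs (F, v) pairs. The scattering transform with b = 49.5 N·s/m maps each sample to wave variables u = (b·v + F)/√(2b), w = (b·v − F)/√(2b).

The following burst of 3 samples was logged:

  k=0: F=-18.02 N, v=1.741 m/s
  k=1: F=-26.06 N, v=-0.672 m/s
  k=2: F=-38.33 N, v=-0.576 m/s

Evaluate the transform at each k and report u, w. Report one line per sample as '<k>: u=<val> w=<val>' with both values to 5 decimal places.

0: u=6.85029 w=10.47244
1: u=-5.96229 w=-0.72403
2: u=-6.71787 w=0.98675

k=0: b·v=49.5×1.741=86.17950; √(2b)=9.94987; u=(86.17950+(-18.02))/9.94987=6.85029, w=(86.17950−(-18.02))/9.94987=10.47244
k=1: b·v=49.5×(-0.672)=-33.26400; √(2b)=9.94987; u=(-33.26400+(-26.06))/9.94987=-5.96229, w=(-33.26400−(-26.06))/9.94987=-0.72403
k=2: b·v=49.5×(-0.576)=-28.51200; √(2b)=9.94987; u=(-28.51200+(-38.33))/9.94987=-6.71787, w=(-28.51200−(-38.33))/9.94987=0.98675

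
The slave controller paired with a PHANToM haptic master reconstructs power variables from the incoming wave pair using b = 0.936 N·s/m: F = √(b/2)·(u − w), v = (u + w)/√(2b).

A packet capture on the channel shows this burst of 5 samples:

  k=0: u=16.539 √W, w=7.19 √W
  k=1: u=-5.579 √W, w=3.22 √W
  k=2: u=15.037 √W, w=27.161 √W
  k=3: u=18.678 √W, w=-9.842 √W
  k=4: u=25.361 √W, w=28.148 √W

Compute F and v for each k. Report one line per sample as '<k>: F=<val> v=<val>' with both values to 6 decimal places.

k=0: u−w=9.349000, u+w=23.729000; √(b/2)=0.684105, √(2b)=1.368211; F=0.684105×9.349=6.395700, v=23.729000/1.368211=17.343091
k=1: u−w=-8.799000, u+w=-2.359000; √(b/2)=0.684105, √(2b)=1.368211; F=0.684105×(-8.799)=-6.019442, v=-2.359000/1.368211=-1.724150
k=2: u−w=-12.124000, u+w=42.198000; √(b/2)=0.684105, √(2b)=1.368211; F=0.684105×(-12.124)=-8.294092, v=42.198000/1.368211=30.841745
k=3: u−w=28.520000, u+w=8.836000; √(b/2)=0.684105, √(2b)=1.368211; F=0.684105×28.52=19.510682, v=8.836000/1.368211=6.458071
k=4: u−w=-2.787000, u+w=53.509000; √(b/2)=0.684105, √(2b)=1.368211; F=0.684105×(-2.787)=-1.906601, v=53.509000/1.368211=39.108748

0: F=6.395700 v=17.343091
1: F=-6.019442 v=-1.724150
2: F=-8.294092 v=30.841745
3: F=19.510682 v=6.458071
4: F=-1.906601 v=39.108748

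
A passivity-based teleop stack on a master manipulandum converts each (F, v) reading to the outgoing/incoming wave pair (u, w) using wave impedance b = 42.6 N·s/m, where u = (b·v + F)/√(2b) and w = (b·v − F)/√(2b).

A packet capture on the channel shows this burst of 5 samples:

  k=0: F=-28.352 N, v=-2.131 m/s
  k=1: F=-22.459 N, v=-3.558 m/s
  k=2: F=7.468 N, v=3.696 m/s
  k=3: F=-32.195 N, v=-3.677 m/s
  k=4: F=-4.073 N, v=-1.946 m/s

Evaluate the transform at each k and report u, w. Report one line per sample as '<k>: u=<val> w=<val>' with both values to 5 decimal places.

k=0: b·v=42.6×(-2.131)=-90.78060; √(2b)=9.23038; u=(-90.78060+(-28.352))/9.23038=-12.90657, w=(-90.78060−(-28.352))/9.23038=-6.76338
k=1: b·v=42.6×(-3.558)=-151.57080; √(2b)=9.23038; u=(-151.57080+(-22.459))/9.23038=-18.85401, w=(-151.57080−(-22.459))/9.23038=-13.98769
k=2: b·v=42.6×3.696=157.44960; √(2b)=9.23038; u=(157.44960+7.468)/9.23038=17.86682, w=(157.44960−7.468)/9.23038=16.24868
k=3: b·v=42.6×(-3.677)=-156.64020; √(2b)=9.23038; u=(-156.64020+(-32.195))/9.23038=-20.45800, w=(-156.64020−(-32.195))/9.23038=-13.48213
k=4: b·v=42.6×(-1.946)=-82.89960; √(2b)=9.23038; u=(-82.89960+(-4.073))/9.23038=-9.42242, w=(-82.89960−(-4.073))/9.23038=-8.53990

0: u=-12.90657 w=-6.76338
1: u=-18.85401 w=-13.98769
2: u=17.86682 w=16.24868
3: u=-20.45800 w=-13.48213
4: u=-9.42242 w=-8.53990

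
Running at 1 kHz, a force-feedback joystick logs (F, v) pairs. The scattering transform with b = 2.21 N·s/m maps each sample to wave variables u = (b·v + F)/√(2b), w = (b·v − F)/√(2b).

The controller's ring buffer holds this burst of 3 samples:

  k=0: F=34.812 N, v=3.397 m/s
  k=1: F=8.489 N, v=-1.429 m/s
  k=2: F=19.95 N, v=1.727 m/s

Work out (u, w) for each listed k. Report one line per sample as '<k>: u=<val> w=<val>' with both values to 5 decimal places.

0: u=20.12927 w=-12.98749
1: u=2.53566 w=-5.53996
2: u=11.30465 w=-7.67384

k=0: b·v=2.21×3.397=7.50737; √(2b)=2.10238; u=(7.50737+34.812)/2.10238=20.12927, w=(7.50737−34.812)/2.10238=-12.98749
k=1: b·v=2.21×(-1.429)=-3.15809; √(2b)=2.10238; u=(-3.15809+8.489)/2.10238=2.53566, w=(-3.15809−8.489)/2.10238=-5.53996
k=2: b·v=2.21×1.727=3.81667; √(2b)=2.10238; u=(3.81667+19.95)/2.10238=11.30465, w=(3.81667−19.95)/2.10238=-7.67384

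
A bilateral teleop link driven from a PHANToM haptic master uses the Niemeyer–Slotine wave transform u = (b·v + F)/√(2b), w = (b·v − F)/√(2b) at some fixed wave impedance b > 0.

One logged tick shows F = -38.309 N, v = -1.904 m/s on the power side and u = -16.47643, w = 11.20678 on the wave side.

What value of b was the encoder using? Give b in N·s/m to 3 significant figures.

u + w = -5.2697;  u + w = √(2b)·v, so √(2b) = -5.2697/(-1.904) = 2.7677.
b = (√(2b))²/2 = 7.6600/2 = 3.8300.
(Check via u − w = 2F/√(2b): u − w = -27.6832, 2F/√(2b) = -27.6832.)

b = 3.83 N·s/m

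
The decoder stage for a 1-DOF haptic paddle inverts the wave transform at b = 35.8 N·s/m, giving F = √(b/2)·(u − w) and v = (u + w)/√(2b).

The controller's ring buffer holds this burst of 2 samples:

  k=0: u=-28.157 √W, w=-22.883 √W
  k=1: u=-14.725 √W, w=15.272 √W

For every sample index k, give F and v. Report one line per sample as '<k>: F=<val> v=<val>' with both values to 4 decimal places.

0: F=-22.3134 v=-6.0319
1: F=-126.9125 v=0.0646

k=0: u−w=-5.2740, u+w=-51.0400; √(b/2)=4.2308, √(2b)=8.4617; F=4.2308×(-5.274)=-22.3134, v=-51.0400/8.4617=-6.0319
k=1: u−w=-29.9970, u+w=0.5470; √(b/2)=4.2308, √(2b)=8.4617; F=4.2308×(-29.997)=-126.9125, v=0.5470/8.4617=0.0646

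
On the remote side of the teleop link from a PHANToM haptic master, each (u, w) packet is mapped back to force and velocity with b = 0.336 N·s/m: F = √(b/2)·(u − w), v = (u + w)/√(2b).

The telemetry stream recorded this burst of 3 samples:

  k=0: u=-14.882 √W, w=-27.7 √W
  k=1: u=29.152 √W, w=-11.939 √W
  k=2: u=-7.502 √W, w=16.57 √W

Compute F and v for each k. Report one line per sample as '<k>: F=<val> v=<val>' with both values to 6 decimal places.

k=0: u−w=12.818000, u+w=-42.582000; √(b/2)=0.409878, √(2b)=0.819756; F=0.409878×12.818=5.253817, v=-42.582000/0.819756=-51.944721
k=1: u−w=41.091000, u+w=17.213000; √(b/2)=0.409878, √(2b)=0.819756; F=0.409878×41.091=16.842298, v=17.213000/0.819756=20.997710
k=2: u−w=-24.072000, u+w=9.068000; √(b/2)=0.409878, √(2b)=0.819756; F=0.409878×(-24.072)=-9.866584, v=9.068000/0.819756=11.061827

0: F=5.253817 v=-51.944721
1: F=16.842298 v=20.997710
2: F=-9.866584 v=11.061827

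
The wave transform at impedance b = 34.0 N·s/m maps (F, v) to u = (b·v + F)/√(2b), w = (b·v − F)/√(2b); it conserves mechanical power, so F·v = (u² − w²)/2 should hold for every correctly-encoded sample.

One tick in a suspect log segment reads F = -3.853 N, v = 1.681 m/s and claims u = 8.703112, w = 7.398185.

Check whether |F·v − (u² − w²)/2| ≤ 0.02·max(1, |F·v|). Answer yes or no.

no

F·v = (-3.853)×1.681 = -6.476893 W.
(u² − w²)/2 = (75.744158 − 54.733141)/2 = 10.505509 W.
|Δ| = 16.982402;  2% of max(1, |F·v|) = 0.129538.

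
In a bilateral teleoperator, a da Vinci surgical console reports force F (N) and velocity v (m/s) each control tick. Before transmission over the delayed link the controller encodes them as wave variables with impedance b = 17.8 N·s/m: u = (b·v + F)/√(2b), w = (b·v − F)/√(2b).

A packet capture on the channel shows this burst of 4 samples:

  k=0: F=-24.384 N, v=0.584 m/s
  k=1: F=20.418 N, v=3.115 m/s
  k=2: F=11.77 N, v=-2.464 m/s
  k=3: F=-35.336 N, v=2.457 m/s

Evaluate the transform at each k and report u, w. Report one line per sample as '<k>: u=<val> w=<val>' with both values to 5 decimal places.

0: u=-2.34453 w=5.82901
1: u=12.71500 w=5.87087
2: u=-5.37816 w=-9.32348
3: u=1.40761 w=13.25226

k=0: b·v=17.8×0.584=10.39520; √(2b)=5.96657; u=(10.39520+(-24.384))/5.96657=-2.34453, w=(10.39520−(-24.384))/5.96657=5.82901
k=1: b·v=17.8×3.115=55.44700; √(2b)=5.96657; u=(55.44700+20.418)/5.96657=12.71500, w=(55.44700−20.418)/5.96657=5.87087
k=2: b·v=17.8×(-2.464)=-43.85920; √(2b)=5.96657; u=(-43.85920+11.77)/5.96657=-5.37816, w=(-43.85920−11.77)/5.96657=-9.32348
k=3: b·v=17.8×2.457=43.73460; √(2b)=5.96657; u=(43.73460+(-35.336))/5.96657=1.40761, w=(43.73460−(-35.336))/5.96657=13.25226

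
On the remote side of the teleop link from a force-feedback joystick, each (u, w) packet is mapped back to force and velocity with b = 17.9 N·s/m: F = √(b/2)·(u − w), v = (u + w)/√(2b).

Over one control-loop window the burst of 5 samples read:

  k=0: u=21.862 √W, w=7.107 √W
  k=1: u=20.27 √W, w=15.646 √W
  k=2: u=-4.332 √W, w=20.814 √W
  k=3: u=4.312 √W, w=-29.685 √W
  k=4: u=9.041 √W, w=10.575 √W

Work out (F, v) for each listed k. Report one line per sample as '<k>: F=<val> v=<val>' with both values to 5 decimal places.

k=0: u−w=14.75500, u+w=28.96900; √(b/2)=2.99166, √(2b)=5.98331; F=2.99166×14.755=44.14187, v=28.96900/5.98331=4.84163
k=1: u−w=4.62400, u+w=35.91600; √(b/2)=2.99166, √(2b)=5.98331; F=2.99166×4.624=13.83341, v=35.91600/5.98331=6.00270
k=2: u−w=-25.14600, u+w=16.48200; √(b/2)=2.99166, √(2b)=5.98331; F=2.99166×(-25.146)=-75.22816, v=16.48200/5.98331=2.75466
k=3: u−w=33.99700, u+w=-25.37300; √(b/2)=2.99166, √(2b)=5.98331; F=2.99166×33.997=101.70730, v=-25.37300/5.98331=-4.24063
k=4: u−w=-1.53400, u+w=19.61600; √(b/2)=2.99166, √(2b)=5.98331; F=2.99166×(-1.534)=-4.58920, v=19.61600/5.98331=3.27845

0: F=44.14187 v=4.84163
1: F=13.83341 v=6.00270
2: F=-75.22816 v=2.75466
3: F=101.70730 v=-4.24063
4: F=-4.58920 v=3.27845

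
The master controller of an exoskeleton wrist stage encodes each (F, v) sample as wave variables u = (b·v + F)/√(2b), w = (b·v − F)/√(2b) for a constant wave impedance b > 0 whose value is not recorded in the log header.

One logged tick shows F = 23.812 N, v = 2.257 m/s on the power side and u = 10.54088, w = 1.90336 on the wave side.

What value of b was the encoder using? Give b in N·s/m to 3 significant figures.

u + w = 12.4442;  u + w = √(2b)·v, so √(2b) = 12.4442/2.257 = 5.5136.
b = (√(2b))²/2 = 30.4000/2 = 15.2000.
(Check via u − w = 2F/√(2b): u − w = 8.6375, 2F/√(2b) = 8.6375.)

b = 15.2 N·s/m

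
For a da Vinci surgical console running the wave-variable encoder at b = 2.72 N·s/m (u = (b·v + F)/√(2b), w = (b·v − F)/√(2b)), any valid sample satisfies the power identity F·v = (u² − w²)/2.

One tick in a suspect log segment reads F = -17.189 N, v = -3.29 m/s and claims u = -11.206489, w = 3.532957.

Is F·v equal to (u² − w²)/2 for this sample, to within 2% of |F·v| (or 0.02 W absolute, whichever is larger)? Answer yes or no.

yes

F·v = (-17.189)×(-3.29) = 56.551810 W.
(u² − w²)/2 = (125.585396 − 12.481785)/2 = 56.551805 W.
|Δ| = 0.000005;  2% of max(1, |F·v|) = 1.131036.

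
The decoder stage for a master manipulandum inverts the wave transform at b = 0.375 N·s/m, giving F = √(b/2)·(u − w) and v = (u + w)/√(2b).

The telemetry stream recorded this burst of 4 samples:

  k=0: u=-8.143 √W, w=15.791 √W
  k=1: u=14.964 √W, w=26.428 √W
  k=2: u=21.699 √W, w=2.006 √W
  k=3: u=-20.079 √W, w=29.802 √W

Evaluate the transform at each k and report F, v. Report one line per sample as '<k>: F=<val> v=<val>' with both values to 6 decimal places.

0: F=-10.363726 v=8.831150
1: F=-4.964058 v=47.795365
2: F=8.527319 v=27.372176
3: F=-21.599107 v=11.227153

k=0: u−w=-23.934000, u+w=7.648000; √(b/2)=0.433013, √(2b)=0.866025; F=0.433013×(-23.934)=-10.363726, v=7.648000/0.866025=8.831150
k=1: u−w=-11.464000, u+w=41.392000; √(b/2)=0.433013, √(2b)=0.866025; F=0.433013×(-11.464)=-4.964058, v=41.392000/0.866025=47.795365
k=2: u−w=19.693000, u+w=23.705000; √(b/2)=0.433013, √(2b)=0.866025; F=0.433013×19.693=8.527319, v=23.705000/0.866025=27.372176
k=3: u−w=-49.881000, u+w=9.723000; √(b/2)=0.433013, √(2b)=0.866025; F=0.433013×(-49.881)=-21.599107, v=9.723000/0.866025=11.227153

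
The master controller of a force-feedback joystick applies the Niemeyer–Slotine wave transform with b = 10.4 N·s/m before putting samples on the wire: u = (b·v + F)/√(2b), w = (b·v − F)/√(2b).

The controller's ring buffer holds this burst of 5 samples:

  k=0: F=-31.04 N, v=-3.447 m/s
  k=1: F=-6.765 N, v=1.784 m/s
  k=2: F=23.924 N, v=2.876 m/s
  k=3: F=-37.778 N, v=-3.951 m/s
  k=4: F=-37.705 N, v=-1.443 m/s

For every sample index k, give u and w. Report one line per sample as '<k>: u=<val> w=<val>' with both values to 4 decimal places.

k=0: b·v=10.4×(-3.447)=-35.8488; √(2b)=4.5607; u=(-35.8488+(-31.04))/4.5607=-14.6663, w=(-35.8488−(-31.04))/4.5607=-1.0544
k=1: b·v=10.4×1.784=18.5536; √(2b)=4.5607; u=(18.5536+(-6.765))/4.5607=2.5848, w=(18.5536−(-6.765))/4.5607=5.5515
k=2: b·v=10.4×2.876=29.9104; √(2b)=4.5607; u=(29.9104+23.924)/4.5607=11.8040, w=(29.9104−23.924)/4.5607=1.3126
k=3: b·v=10.4×(-3.951)=-41.0904; √(2b)=4.5607; u=(-41.0904+(-37.778))/4.5607=-17.2930, w=(-41.0904−(-37.778))/4.5607=-0.7263
k=4: b·v=10.4×(-1.443)=-15.0072; √(2b)=4.5607; u=(-15.0072+(-37.705))/4.5607=-11.5579, w=(-15.0072−(-37.705))/4.5607=4.9768

0: u=-14.6663 w=-1.0544
1: u=2.5848 w=5.5515
2: u=11.8040 w=1.3126
3: u=-17.2930 w=-0.7263
4: u=-11.5579 w=4.9768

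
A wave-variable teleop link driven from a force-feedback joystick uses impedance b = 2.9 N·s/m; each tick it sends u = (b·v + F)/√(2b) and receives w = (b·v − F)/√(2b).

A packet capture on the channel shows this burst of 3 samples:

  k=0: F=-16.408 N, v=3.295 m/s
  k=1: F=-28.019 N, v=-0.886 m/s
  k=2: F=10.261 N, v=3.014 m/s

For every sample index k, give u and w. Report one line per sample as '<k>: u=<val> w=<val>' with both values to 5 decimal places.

k=0: b·v=2.9×3.295=9.55550; √(2b)=2.40832; u=(9.55550+(-16.408))/2.40832=-2.84535, w=(9.55550−(-16.408))/2.40832=10.78076
k=1: b·v=2.9×(-0.886)=-2.56940; √(2b)=2.40832; u=(-2.56940+(-28.019))/2.40832=-12.70114, w=(-2.56940−(-28.019))/2.40832=10.56737
k=2: b·v=2.9×3.014=8.74060; √(2b)=2.40832; u=(8.74060+10.261)/2.40832=7.88998, w=(8.74060−10.261)/2.40832=-0.63131

0: u=-2.84535 w=10.78076
1: u=-12.70114 w=10.56737
2: u=7.88998 w=-0.63131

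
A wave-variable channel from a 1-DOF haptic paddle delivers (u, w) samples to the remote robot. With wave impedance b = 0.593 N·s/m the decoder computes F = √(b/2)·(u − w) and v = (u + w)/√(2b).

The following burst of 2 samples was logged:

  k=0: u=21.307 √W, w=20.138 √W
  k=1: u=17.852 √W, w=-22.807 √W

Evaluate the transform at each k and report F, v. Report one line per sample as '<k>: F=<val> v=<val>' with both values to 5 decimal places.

k=0: u−w=1.16900, u+w=41.44500; √(b/2)=0.54452, √(2b)=1.08904; F=0.54452×1.169=0.63654, v=41.44500/1.08904=38.05658
k=1: u−w=40.65900, u+w=-4.95500; √(b/2)=0.54452, √(2b)=1.08904; F=0.54452×40.659=22.13956, v=-4.95500/1.08904=-4.54989

0: F=0.63654 v=38.05658
1: F=22.13956 v=-4.54989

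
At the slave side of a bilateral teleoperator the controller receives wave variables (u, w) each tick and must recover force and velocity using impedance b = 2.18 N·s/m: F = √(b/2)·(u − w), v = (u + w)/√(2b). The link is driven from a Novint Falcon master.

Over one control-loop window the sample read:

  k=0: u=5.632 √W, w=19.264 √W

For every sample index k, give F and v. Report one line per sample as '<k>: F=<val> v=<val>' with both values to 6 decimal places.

k=0: u−w=-13.632000, u+w=24.896000; √(b/2)=1.044031, √(2b)=2.088061; F=1.044031×(-13.632)=-14.232226, v=24.896000/2.088061=11.923022

0: F=-14.232226 v=11.923022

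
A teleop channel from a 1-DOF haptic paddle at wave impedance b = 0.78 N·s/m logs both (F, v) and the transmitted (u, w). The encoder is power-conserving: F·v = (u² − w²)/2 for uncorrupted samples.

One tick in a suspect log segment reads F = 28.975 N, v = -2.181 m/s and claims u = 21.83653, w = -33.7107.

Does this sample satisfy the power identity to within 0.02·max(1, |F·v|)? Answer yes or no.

no

F·v = 28.975×(-2.181) = -63.19448 W.
(u² − w²)/2 = (476.83404 − 1136.41129)/2 = -329.78863 W.
|Δ| = 266.59415;  2% of max(1, |F·v|) = 1.26389.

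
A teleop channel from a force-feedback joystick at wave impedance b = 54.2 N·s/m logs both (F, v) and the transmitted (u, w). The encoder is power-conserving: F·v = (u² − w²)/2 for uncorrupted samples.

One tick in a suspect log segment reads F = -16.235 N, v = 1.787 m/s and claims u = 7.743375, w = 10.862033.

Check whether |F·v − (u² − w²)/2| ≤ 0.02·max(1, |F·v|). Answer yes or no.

F·v = (-16.235)×1.787 = -29.011945 W.
(u² − w²)/2 = (59.959856 − 117.983761)/2 = -29.011952 W.
|Δ| = 0.000007;  2% of max(1, |F·v|) = 0.580239.

yes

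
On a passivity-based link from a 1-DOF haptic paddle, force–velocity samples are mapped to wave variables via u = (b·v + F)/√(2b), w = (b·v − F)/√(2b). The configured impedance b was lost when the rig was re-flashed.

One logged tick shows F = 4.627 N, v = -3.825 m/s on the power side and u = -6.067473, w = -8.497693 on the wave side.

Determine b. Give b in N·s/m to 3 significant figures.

b = 7.25 N·s/m

u + w = -14.565166;  u + w = √(2b)·v, so √(2b) = -14.565166/(-3.825) = 3.807887.
b = (√(2b))²/2 = 14.500000/2 = 7.250000.
(Check via u − w = 2F/√(2b): u − w = 2.430220, 2F/√(2b) = 2.430219.)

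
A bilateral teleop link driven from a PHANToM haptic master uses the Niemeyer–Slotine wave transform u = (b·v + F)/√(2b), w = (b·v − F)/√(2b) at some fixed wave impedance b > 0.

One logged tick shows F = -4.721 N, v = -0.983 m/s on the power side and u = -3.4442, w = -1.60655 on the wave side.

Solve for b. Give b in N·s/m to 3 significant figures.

b = 13.2 N·s/m

u + w = -5.0507;  u + w = √(2b)·v, so √(2b) = -5.0507/(-0.983) = 5.1381.
b = (√(2b))²/2 = 26.4000/2 = 13.2000.
(Check via u − w = 2F/√(2b): u − w = -1.8377, 2F/√(2b) = -1.8376.)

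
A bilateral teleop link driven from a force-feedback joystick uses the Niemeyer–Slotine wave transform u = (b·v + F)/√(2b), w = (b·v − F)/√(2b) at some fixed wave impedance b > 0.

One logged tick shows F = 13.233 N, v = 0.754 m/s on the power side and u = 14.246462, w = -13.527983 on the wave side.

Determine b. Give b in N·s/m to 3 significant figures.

b = 0.454 N·s/m

u + w = 0.718479;  u + w = √(2b)·v, so √(2b) = 0.718479/0.754 = 0.952890.
b = (√(2b))²/2 = 0.907999/2 = 0.454000.
(Check via u − w = 2F/√(2b): u − w = 27.774445, 2F/√(2b) = 27.774457.)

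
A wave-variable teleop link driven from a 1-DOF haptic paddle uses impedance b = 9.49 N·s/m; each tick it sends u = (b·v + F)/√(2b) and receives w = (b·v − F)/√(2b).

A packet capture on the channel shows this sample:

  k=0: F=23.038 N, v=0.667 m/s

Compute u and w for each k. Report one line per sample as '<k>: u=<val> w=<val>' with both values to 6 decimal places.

k=0: b·v=9.49×0.667=6.329830; √(2b)=4.356604; u=(6.329830+23.038)/4.356604=6.740991, w=(6.329830−23.038)/4.356604=-3.835136

0: u=6.740991 w=-3.835136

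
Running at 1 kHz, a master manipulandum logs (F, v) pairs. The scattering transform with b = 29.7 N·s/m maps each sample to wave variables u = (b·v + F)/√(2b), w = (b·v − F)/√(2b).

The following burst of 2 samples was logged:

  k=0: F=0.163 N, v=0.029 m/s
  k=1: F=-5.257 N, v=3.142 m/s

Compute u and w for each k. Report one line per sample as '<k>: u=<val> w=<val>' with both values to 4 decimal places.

0: u=0.1329 w=0.0906
1: u=11.4258 w=12.7900

k=0: b·v=29.7×0.029=0.8613; √(2b)=7.7071; u=(0.8613+0.163)/7.7071=0.1329, w=(0.8613−0.163)/7.7071=0.0906
k=1: b·v=29.7×3.142=93.3174; √(2b)=7.7071; u=(93.3174+(-5.257))/7.7071=11.4258, w=(93.3174−(-5.257))/7.7071=12.7900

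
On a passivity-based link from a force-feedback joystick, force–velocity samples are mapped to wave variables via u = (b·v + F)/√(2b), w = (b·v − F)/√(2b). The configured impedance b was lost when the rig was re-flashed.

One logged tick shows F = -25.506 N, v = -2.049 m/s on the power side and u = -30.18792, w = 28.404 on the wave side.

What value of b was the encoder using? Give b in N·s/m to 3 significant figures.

u + w = -1.78392;  u + w = √(2b)·v, so √(2b) = -1.78392/(-2.049) = 0.87063.
b = (√(2b))²/2 = 0.75800/2 = 0.37900.
(Check via u − w = 2F/√(2b): u − w = -58.59192, 2F/√(2b) = -58.59208.)

b = 0.379 N·s/m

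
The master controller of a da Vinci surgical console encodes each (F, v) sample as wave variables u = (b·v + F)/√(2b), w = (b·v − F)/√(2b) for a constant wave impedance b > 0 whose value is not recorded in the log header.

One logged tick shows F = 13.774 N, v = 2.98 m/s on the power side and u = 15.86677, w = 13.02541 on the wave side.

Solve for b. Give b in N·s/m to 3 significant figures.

u + w = 28.8922;  u + w = √(2b)·v, so √(2b) = 28.8922/2.98 = 9.6954.
b = (√(2b))²/2 = 94.0001/2 = 47.0000.
(Check via u − w = 2F/√(2b): u − w = 2.8414, 2F/√(2b) = 2.8414.)

b = 47 N·s/m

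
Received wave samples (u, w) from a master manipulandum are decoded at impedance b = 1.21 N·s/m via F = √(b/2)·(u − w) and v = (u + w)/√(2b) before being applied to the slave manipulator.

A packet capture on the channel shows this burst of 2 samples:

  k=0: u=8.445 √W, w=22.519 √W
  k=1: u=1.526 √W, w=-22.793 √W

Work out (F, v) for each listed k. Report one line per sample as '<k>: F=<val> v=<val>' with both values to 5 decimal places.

k=0: u−w=-14.07400, u+w=30.96400; √(b/2)=0.77782, √(2b)=1.55563; F=0.77782×(-14.074)=-10.94700, v=30.96400/1.55563=19.90441
k=1: u−w=24.31900, u+w=-21.26700; √(b/2)=0.77782, √(2b)=1.55563; F=0.77782×24.319=18.91574, v=-21.26700/1.55563=-13.67095

0: F=-10.94700 v=19.90441
1: F=18.91574 v=-13.67095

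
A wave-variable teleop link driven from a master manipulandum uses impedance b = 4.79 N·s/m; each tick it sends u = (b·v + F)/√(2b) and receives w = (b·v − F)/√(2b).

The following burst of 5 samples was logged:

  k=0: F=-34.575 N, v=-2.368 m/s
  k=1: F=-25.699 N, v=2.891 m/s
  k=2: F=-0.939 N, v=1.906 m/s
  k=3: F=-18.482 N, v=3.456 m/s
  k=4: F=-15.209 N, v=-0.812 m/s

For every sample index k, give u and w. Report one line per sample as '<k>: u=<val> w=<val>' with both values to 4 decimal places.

k=0: b·v=4.79×(-2.368)=-11.3427; √(2b)=3.0952; u=(-11.3427+(-34.575))/3.0952=-14.8353, w=(-11.3427−(-34.575))/3.0952=7.5060
k=1: b·v=4.79×2.891=13.8479; √(2b)=3.0952; u=(13.8479+(-25.699))/3.0952=-3.8289, w=(13.8479−(-25.699))/3.0952=12.7770
k=2: b·v=4.79×1.906=9.1297; √(2b)=3.0952; u=(9.1297+(-0.939))/3.0952=2.6463, w=(9.1297−(-0.939))/3.0952=3.2531
k=3: b·v=4.79×3.456=16.5542; √(2b)=3.0952; u=(16.5542+(-18.482))/3.0952=-0.6228, w=(16.5542−(-18.482))/3.0952=11.3197
k=4: b·v=4.79×(-0.812)=-3.8895; √(2b)=3.0952; u=(-3.8895+(-15.209))/3.0952=-6.1704, w=(-3.8895−(-15.209))/3.0952=3.6572

0: u=-14.8353 w=7.5060
1: u=-3.8289 w=12.7770
2: u=2.6463 w=3.2531
3: u=-0.6228 w=11.3197
4: u=-6.1704 w=3.6572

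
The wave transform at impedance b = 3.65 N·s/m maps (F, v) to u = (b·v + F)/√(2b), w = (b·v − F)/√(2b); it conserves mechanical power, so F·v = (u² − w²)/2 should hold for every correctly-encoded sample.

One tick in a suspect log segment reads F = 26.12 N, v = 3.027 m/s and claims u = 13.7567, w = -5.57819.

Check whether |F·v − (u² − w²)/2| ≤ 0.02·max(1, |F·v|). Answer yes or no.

F·v = 26.12×3.027 = 79.06524 W.
(u² − w²)/2 = (189.24679 − 31.11620)/2 = 79.06530 W.
|Δ| = 0.00006;  2% of max(1, |F·v|) = 1.58130.

yes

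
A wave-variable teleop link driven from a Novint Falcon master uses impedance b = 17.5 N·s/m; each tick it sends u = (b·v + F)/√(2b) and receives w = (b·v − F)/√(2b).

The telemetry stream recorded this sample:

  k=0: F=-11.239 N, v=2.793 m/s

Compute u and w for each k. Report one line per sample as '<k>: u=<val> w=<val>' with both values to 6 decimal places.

0: u=6.362068 w=10.161543

k=0: b·v=17.5×2.793=48.877500; √(2b)=5.916080; u=(48.877500+(-11.239))/5.916080=6.362068, w=(48.877500−(-11.239))/5.916080=10.161543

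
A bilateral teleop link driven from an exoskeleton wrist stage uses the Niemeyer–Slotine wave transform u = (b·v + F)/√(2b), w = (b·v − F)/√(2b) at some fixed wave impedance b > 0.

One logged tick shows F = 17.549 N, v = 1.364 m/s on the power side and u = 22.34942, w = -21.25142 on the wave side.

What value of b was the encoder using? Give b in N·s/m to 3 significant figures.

b = 0.324 N·s/m

u + w = 1.0980;  u + w = √(2b)·v, so √(2b) = 1.0980/1.364 = 0.8050.
b = (√(2b))²/2 = 0.6480/2 = 0.3240.
(Check via u − w = 2F/√(2b): u − w = 43.6008, 2F/√(2b) = 43.6008.)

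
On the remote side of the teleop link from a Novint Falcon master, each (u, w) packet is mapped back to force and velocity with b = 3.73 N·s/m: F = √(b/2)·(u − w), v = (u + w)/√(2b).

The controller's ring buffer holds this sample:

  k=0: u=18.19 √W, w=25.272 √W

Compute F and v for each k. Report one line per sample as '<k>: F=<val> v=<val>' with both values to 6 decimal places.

k=0: u−w=-7.082000, u+w=43.462000; √(b/2)=1.365650, √(2b)=2.731300; F=1.365650×(-7.082)=-9.671534, v=43.462000/2.731300=15.912569

0: F=-9.671534 v=15.912569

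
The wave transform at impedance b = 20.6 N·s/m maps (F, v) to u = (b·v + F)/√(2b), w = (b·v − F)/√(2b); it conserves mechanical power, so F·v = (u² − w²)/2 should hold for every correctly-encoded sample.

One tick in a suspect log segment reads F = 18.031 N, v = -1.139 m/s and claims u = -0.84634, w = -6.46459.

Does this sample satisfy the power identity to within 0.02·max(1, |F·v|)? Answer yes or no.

F·v = 18.031×(-1.139) = -20.5373 W.
(u² − w²)/2 = (0.7163 − 41.7909)/2 = -20.5373 W.
|Δ| = 0.0000;  2% of max(1, |F·v|) = 0.4107.

yes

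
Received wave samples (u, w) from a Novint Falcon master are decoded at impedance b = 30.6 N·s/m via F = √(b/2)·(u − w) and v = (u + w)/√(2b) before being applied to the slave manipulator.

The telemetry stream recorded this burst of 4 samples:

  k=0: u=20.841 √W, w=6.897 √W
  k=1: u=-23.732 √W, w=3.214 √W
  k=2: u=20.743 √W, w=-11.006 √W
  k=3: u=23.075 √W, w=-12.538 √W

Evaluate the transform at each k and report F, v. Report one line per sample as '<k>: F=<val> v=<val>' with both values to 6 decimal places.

k=0: u−w=13.944000, u+w=27.738000; √(b/2)=3.911521, √(2b)=7.823043; F=3.911521×13.944=54.542255, v=27.738000/7.823043=3.545679
k=1: u−w=-26.946000, u+w=-20.518000; √(b/2)=3.911521, √(2b)=7.823043; F=3.911521×(-26.946)=-105.399857, v=-20.518000/7.823043=-2.622765
k=2: u−w=31.749000, u+w=9.737000; √(b/2)=3.911521, √(2b)=7.823043; F=3.911521×31.749=124.186894, v=9.737000/7.823043=1.244656
k=3: u−w=35.613000, u+w=10.537000; √(b/2)=3.911521, √(2b)=7.823043; F=3.911521×35.613=139.301013, v=10.537000/7.823043=1.346918

0: F=54.542255 v=3.545679
1: F=-105.399857 v=-2.622765
2: F=124.186894 v=1.244656
3: F=139.301013 v=1.346918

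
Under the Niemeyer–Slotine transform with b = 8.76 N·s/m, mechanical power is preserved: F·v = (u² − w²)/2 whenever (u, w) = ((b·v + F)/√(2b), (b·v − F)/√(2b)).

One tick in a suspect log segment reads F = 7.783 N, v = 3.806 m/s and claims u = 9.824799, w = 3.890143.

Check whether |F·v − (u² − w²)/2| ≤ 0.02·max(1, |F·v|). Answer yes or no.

no

F·v = 7.783×3.806 = 29.622098 W.
(u² − w²)/2 = (96.526675 − 15.133213)/2 = 40.696731 W.
|Δ| = 11.074633;  2% of max(1, |F·v|) = 0.592442.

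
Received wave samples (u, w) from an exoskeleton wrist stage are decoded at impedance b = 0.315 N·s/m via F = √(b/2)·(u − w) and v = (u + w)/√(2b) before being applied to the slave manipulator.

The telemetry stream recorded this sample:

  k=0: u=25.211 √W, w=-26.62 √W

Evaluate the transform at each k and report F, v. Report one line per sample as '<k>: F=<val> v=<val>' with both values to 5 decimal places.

0: F=20.56979 v=-1.77517

k=0: u−w=51.83100, u+w=-1.40900; √(b/2)=0.39686, √(2b)=0.79373; F=0.39686×51.831=20.56979, v=-1.40900/0.79373=-1.77517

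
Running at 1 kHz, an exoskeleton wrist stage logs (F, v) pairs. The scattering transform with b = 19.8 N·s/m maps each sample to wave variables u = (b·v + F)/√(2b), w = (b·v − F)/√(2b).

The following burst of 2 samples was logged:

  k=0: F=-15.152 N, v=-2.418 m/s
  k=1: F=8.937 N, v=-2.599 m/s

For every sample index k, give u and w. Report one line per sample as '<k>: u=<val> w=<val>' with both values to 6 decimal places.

0: u=-10.015870 w=-5.200249
1: u=-6.757380 w=-9.597745

k=0: b·v=19.8×(-2.418)=-47.876400; √(2b)=6.292853; u=(-47.876400+(-15.152))/6.292853=-10.015870, w=(-47.876400−(-15.152))/6.292853=-5.200249
k=1: b·v=19.8×(-2.599)=-51.460200; √(2b)=6.292853; u=(-51.460200+8.937)/6.292853=-6.757380, w=(-51.460200−8.937)/6.292853=-9.597745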